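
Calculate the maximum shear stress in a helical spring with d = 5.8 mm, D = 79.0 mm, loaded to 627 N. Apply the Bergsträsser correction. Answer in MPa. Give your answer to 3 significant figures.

709 MPa

Spring index C = D/d = 79.0/5.8 = 13.6207
K_B = (4C+2)/(4C−3) = 56.483/51.483 = 1.0971
τ₀ = 8FD/(πd³) = 8·627·79.0/(π·5.8³) = 396264/612.96 = 646.47 MPa
τ_max = K·τ₀ = 1.0971 × 646.47 = 709.26 MPa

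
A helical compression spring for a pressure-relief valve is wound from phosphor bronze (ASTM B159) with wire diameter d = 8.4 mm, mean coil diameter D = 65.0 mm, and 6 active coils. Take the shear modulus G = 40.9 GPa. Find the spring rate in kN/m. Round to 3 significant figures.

k = Gd⁴/(8D³N_a) = (40.9×10³ × 8.4⁴) / (8 × 65.0³ × 6)
  = 2.03629e+08 / 1.3182e+07 = 15.448 N/mm

15.4 kN/m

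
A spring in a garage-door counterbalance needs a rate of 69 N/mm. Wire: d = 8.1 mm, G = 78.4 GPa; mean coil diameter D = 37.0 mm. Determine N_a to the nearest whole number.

12

N_a = Gd⁴/(8D³k) = (78.4×10³ × 8.1⁴)/(8 × 37.0³ × 69)
    = 3.37486e+08 / 2.79605e+07 = 12.07 → 12 coils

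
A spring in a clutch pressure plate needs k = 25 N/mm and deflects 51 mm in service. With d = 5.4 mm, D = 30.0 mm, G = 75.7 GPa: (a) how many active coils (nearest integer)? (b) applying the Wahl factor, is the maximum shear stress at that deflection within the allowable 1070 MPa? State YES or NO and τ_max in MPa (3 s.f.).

(a) 12 coils; (b) YES, τ_max = 784 MPa

N_a = Gd⁴/(8D³k) = (75.7×10³)(5.4⁴)/(8·30.0³·25) = 11.92 → N_a = 12
Actual rate k = Gd⁴/(8D³·12) = 24.833 N/mm
Working load F = kδ = 24.833·51 = 1266.5 N
C = 30.0/5.4 = 5.5556; K_W = (4C−1)/(4C−4)+0.615/C = 1.2753
τ_max = K_W·8FD/(πd³) = 1.2753·614.45 = 783.63 MPa
τ_max ≤ 1070 MPa → acceptable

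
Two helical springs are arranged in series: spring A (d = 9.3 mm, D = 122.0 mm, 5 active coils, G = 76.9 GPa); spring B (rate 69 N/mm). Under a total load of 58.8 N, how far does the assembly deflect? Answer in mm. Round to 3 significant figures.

k_A = Gd⁴/(8D³N_a) = (76.9×10³)(9.3⁴)/(8·122.0³·5) = 7.9199 N/mm
Series: 1/k_eq = 1/7.9199 + 1/69 = 0.14076; k_eq = 7.1044 N/mm
δ = F/k_eq = 58.8/7.1044 = 8.2765 mm

8.28 mm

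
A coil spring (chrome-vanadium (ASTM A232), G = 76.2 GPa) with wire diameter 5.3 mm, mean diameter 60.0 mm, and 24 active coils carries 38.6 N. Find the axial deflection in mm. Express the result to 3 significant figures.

26.6 mm

k = Gd⁴/(8D³N_a) = (76.2×10³)(5.3⁴)/(8·60.0³·24) = 1.4498 N/mm
δ = F/k = 38.6 / 1.4498 = 26.625 mm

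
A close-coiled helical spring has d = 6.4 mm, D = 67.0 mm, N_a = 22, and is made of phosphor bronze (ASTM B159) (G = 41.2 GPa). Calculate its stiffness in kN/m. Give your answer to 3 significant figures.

1.31 kN/m

k = Gd⁴/(8D³N_a) = (41.2×10³ × 6.4⁴) / (8 × 67.0³ × 22)
  = 6.91221e+07 / 5.29343e+07 = 1.3058 N/mm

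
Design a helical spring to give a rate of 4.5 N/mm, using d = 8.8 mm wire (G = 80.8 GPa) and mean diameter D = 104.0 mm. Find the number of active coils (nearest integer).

12

N_a = Gd⁴/(8D³k) = (80.8×10³ × 8.8⁴)/(8 × 104.0³ × 4.5)
    = 4.84554e+08 / 4.04951e+07 = 11.97 → 12 coils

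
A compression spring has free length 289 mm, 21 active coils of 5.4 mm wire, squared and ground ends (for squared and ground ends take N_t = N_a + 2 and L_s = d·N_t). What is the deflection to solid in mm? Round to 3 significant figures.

165 mm

N_t = 23; L_s = 5.4·23 = 124.2 mm
δ_solid = L₀ − L_s = 289 − 124.2 = 164.8 mm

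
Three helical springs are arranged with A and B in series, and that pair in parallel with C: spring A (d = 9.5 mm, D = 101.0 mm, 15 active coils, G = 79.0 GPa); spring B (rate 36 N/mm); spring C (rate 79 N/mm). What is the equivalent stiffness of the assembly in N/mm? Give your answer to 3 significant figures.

83.5 N/mm

k_A = Gd⁴/(8D³N_a) = (79.0×10³)(9.5⁴)/(8·101.0³·15) = 5.2045 N/mm
Springs A,B series: k_AB = 1/(1/5.2045+1/36) = 4.5471 N/mm; parallel with C: k_eq = 4.5471+79 = 83.547 N/mm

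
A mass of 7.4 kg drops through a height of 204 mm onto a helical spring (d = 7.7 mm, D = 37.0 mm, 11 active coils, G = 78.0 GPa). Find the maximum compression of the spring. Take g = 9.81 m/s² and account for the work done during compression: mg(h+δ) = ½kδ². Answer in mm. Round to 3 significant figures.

23.2 mm

k = Gd⁴/(8D³N_a) = (78.0×10³)(7.7⁴)/(8·37.0³·11) = 61.513 N/mm
W = mg = 7.4 × 9.81 = 72.594 N
½kδ² − Wδ − Wh = 0 → δ = (W + √(W² + 2kWh))/k
δ = (72.594 + √(5269.9 + 1.82193e+06))/61.513 = (72.594 + 1351.7)/61.513 = 23.155 mm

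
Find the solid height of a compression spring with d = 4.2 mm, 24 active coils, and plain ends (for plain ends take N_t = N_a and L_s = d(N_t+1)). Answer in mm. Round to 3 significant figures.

plain ends: N_t = N_a = 24
L_s = d·(N_t+1) = 4.2 × 25 = 105 mm

105 mm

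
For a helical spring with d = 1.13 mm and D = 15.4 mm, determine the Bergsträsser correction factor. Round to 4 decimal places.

1.0971

C = D/d = 15.4/1.13 = 13.6283
K_B = (4C+2)/(4C−3) = 56.513/51.513 = 1.0971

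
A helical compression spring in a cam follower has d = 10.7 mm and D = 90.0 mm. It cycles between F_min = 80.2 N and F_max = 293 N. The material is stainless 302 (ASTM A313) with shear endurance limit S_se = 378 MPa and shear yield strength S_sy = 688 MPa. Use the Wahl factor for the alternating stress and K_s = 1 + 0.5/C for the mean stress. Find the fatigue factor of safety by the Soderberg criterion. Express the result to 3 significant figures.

8.65

C = D/d = 90.0/10.7 = 8.4112; K_W = (4C−1)/(4C−4)+0.615/C = 1.1743; K_s = 1+0.5/C = 1.0594
F_a = (F_max−F_min)/2 = 106.4 N; F_m = (F_max+F_min)/2 = 186.6 N
τ_a = K_W·8F_aD/(πd³) = 1.1743 × 19.905 = 23.375 MPa
τ_m = K_s·8F_mD/(πd³) = 1.0594 × 34.909 = 36.985 MPa
Soderberg: 1/n_f = τ_a/S_se + τ_m/S_sy = 23.375/378 + 36.985/688 = 0.06184 + 0.05376 = 0.1156
n_f = 1/0.1156 = 8.651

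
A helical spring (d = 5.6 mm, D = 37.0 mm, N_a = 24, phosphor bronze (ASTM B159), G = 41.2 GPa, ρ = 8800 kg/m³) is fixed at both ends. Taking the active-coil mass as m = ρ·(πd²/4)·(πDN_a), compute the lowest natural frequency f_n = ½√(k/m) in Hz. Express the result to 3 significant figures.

41.5 Hz

k = Gd⁴/(8D³N_a) = (41.2×10³)(5.6⁴)/(8·37.0³·24) = 4.1662 N/mm = 4166.2 N/m
Wire length L = πDN_a = π·37.0·24 = 2789.7 mm
m = ρ·(πd²/4)·L = 8800 × 24.63×10⁻⁶ m² × 2.7897 m = 0.60466 kg
f_n = ½√(k/m) = 0.5·√(4166.2/0.60466) = 0.5·√(6890.2) = 41.504 Hz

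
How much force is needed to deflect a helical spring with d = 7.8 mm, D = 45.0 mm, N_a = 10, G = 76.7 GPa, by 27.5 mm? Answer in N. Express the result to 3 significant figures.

k = Gd⁴/(8D³N_a) = (76.7×10³)(7.8⁴)/(8·45.0³·10) = 38.945 N/mm
F = k·δ = 38.945 × 27.5 = 1071 N

1070 N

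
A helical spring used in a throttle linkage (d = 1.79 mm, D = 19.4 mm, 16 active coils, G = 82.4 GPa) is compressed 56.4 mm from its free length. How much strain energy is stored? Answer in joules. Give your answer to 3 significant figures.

k = Gd⁴/(8D³N_a) = (82.4×10³)(1.79⁴)/(8·19.4³·16) = 0.90516 N/mm
U = ½kδ² = 0.5 × 0.90516 × 56.4² = 1439.6 N·mm = 1.4396 J

1.44 J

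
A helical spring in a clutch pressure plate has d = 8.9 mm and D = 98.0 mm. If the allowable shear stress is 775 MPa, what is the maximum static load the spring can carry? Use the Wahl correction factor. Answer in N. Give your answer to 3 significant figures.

1940 N

C = D/d = 98.0/8.9 = 11.0112
K_W = (4C−1)/(4C−4) + 0.615/C = 43.045/40.045 + 0.0559 = 1.1308
τ_max = K·8FD/(πd³) → F_max = τ_allow·πd³/(8DK)
F_max = 775·π·8.9³/(8·98.0·1.1308) = 1.7164e+06/886.52 = 1936.1 N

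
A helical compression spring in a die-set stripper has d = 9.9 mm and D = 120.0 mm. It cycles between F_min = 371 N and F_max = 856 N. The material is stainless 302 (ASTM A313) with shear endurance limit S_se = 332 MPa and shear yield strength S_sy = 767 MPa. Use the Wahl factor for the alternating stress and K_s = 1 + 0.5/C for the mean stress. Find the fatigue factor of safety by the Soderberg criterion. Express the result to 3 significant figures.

C = D/d = 120.0/9.9 = 12.1212; K_W = (4C−1)/(4C−4)+0.615/C = 1.1182; K_s = 1+0.5/C = 1.0413
F_a = (F_max−F_min)/2 = 242.5 N; F_m = (F_max+F_min)/2 = 613.5 N
τ_a = K_W·8F_aD/(πd³) = 1.1182 × 76.371 = 85.396 MPa
τ_m = K_s·8F_mD/(πd³) = 1.0413 × 193.21 = 201.18 MPa
Soderberg: 1/n_f = τ_a/S_se + τ_m/S_sy = 85.396/332 + 201.18/767 = 0.25722 + 0.26229 = 0.51951
n_f = 1/0.51951 = 1.925

1.92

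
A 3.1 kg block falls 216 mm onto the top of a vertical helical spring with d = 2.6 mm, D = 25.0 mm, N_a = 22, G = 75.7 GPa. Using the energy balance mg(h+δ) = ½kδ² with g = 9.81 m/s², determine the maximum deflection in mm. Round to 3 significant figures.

k = Gd⁴/(8D³N_a) = (75.7×10³)(2.6⁴)/(8·25.0³·22) = 1.2579 N/mm
W = mg = 3.1 × 9.81 = 30.411 N
½kδ² − Wδ − Wh = 0 → δ = (W + √(W² + 2kWh))/k
δ = (30.411 + √(924.83 + 16526.1))/1.2579 = (30.411 + 132.1)/1.2579 = 129.19 mm

129 mm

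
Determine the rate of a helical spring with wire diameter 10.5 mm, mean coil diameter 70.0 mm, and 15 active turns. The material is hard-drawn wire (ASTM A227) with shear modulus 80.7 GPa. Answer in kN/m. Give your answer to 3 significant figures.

23.8 kN/m

k = Gd⁴/(8D³N_a) = (80.7×10³ × 10.5⁴) / (8 × 70.0³ × 15)
  = 9.80914e+08 / 4.116e+07 = 23.832 N/mm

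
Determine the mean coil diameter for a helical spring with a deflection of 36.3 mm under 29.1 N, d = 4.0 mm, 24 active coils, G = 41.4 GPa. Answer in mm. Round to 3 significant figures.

Required rate k = F/δ = 29.1/36.3 = 0.80165 N/mm
D = (Gd⁴/(8N_a·k))^(1/3) = (41.4×10³·4.0⁴/(8·24·0.80165))^(1/3)
  = (68857.7)^(1/3) = 40.9875 mm

41.0 mm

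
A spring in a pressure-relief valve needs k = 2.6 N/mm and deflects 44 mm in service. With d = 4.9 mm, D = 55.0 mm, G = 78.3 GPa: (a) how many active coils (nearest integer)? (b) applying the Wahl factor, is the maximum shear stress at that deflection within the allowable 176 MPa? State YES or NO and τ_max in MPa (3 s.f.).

(a) 13 coils; (b) YES, τ_max = 154 MPa

N_a = Gd⁴/(8D³k) = (78.3×10³)(4.9⁴)/(8·55.0³·2.6) = 13.04 → N_a = 13
Actual rate k = Gd⁴/(8D³·13) = 2.6087 N/mm
Working load F = kδ = 2.6087·44 = 114.78 N
C = 55.0/4.9 = 11.2245; K_W = (4C−1)/(4C−4)+0.615/C = 1.1281
τ_max = K_W·8FD/(πd³) = 1.1281·136.64 = 154.15 MPa
τ_max ≤ 176 MPa → acceptable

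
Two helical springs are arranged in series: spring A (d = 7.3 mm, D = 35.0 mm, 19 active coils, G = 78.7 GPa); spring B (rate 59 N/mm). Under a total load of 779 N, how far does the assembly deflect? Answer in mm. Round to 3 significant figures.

35.9 mm

k_A = Gd⁴/(8D³N_a) = (78.7×10³)(7.3⁴)/(8·35.0³·19) = 34.294 N/mm
Series: 1/k_eq = 1/34.294 + 1/59 = 0.046109; k_eq = 21.688 N/mm
δ = F/k_eq = 779/21.688 = 35.919 mm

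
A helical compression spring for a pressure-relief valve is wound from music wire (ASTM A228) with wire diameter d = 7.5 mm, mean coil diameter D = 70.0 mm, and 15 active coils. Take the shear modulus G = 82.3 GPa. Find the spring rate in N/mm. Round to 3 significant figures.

k = Gd⁴/(8D³N_a) = (82.3×10³ × 7.5⁴) / (8 × 70.0³ × 15)
  = 2.60402e+08 / 4.116e+07 = 6.3266 N/mm

6.33 N/mm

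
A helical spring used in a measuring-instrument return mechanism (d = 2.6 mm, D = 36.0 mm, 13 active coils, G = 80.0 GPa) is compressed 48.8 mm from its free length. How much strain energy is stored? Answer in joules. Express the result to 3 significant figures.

k = Gd⁴/(8D³N_a) = (80.0×10³)(2.6⁴)/(8·36.0³·13) = 0.75343 N/mm
U = ½kδ² = 0.5 × 0.75343 × 48.8² = 897.12 N·mm = 0.89712 J

0.897 J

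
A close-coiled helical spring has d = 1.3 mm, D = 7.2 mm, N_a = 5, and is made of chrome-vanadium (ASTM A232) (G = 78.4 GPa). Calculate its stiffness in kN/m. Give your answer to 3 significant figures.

k = Gd⁴/(8D³N_a) = (78.4×10³ × 1.3⁴) / (8 × 7.2³ × 5)
  = 223918 / 14929.9 = 14.998 N/mm

15.0 kN/m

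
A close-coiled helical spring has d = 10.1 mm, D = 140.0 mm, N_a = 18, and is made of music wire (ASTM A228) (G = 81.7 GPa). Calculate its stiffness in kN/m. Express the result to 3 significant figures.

k = Gd⁴/(8D³N_a) = (81.7×10³ × 10.1⁴) / (8 × 140.0³ × 18)
  = 8.50173e+08 / 3.95136e+08 = 2.1516 N/mm

2.15 kN/m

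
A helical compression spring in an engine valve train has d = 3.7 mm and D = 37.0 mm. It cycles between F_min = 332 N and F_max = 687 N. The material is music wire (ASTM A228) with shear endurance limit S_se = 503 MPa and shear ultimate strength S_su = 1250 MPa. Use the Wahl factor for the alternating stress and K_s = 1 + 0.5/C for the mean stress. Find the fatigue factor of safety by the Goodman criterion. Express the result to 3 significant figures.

0.646

C = D/d = 37.0/3.7 = 10.0000; K_W = (4C−1)/(4C−4)+0.615/C = 1.1448; K_s = 1+0.5/C = 1.0500
F_a = (F_max−F_min)/2 = 177.5 N; F_m = (F_max+F_min)/2 = 509.5 N
τ_a = K_W·8F_aD/(πd³) = 1.1448 × 330.17 = 377.99 MPa
τ_m = K_s·8F_mD/(πd³) = 1.0500 × 947.72 = 995.11 MPa
Goodman: 1/n_f = τ_a/S_se + τ_m/S_su = 377.99/503 + 995.11/1250 = 0.75147 + 0.79609 = 1.5476
n_f = 1/1.5476 = 0.6462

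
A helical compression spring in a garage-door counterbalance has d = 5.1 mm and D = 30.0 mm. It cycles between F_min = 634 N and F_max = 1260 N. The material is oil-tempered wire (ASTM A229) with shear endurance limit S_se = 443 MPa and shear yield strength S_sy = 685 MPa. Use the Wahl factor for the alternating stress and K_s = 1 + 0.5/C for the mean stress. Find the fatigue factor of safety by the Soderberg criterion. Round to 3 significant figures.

C = D/d = 30.0/5.1 = 5.8824; K_W = (4C−1)/(4C−4)+0.615/C = 1.2582; K_s = 1+0.5/C = 1.0850
F_a = (F_max−F_min)/2 = 313 N; F_m = (F_max+F_min)/2 = 947 N
τ_a = K_W·8F_aD/(πd³) = 1.2582 × 180.26 = 226.79 MPa
τ_m = K_s·8F_mD/(πd³) = 1.0850 × 545.38 = 591.74 MPa
Soderberg: 1/n_f = τ_a/S_se + τ_m/S_sy = 226.79/443 + 591.74/685 = 0.51195 + 0.86385 = 1.3758
n_f = 1/1.3758 = 0.7268

0.727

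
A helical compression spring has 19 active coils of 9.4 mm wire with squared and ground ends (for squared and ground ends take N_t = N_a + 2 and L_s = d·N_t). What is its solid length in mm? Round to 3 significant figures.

197 mm

squared and ground ends: N_t = N_a + 2 = 19 + 2 = 21
L_s = d·N_t = 9.4 × 21 = 197.4 mm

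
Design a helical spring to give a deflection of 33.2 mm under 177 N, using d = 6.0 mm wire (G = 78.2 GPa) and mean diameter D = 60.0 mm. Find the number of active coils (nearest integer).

Required rate k = F/δ = 177/33.2 = 5.3313 N/mm
N_a = Gd⁴/(8D³k) = (78.2×10³ × 6.0⁴)/(8 × 60.0³ × 5.3313)
    = 1.01347e+08 / 9.21253e+06 = 11 → 11 coils

11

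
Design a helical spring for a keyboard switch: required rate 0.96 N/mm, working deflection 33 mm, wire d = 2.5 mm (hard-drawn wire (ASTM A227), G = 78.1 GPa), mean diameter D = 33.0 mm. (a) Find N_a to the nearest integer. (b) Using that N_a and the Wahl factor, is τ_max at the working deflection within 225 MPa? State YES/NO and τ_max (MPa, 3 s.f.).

N_a = Gd⁴/(8D³k) = (78.1×10³)(2.5⁴)/(8·33.0³·0.96) = 11.05 → N_a = 11
Actual rate k = Gd⁴/(8D³·11) = 0.96469 N/mm
Working load F = kδ = 0.96469·33 = 31.835 N
C = 33.0/2.5 = 13.2000; K_W = (4C−1)/(4C−4)+0.615/C = 1.1081
τ_max = K_W·8FD/(πd³) = 1.1081·171.21 = 189.71 MPa
τ_max ≤ 225 MPa → acceptable

(a) 11 coils; (b) YES, τ_max = 190 MPa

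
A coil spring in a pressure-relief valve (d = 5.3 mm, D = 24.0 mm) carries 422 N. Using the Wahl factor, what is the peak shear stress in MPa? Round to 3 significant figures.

234 MPa

Spring index C = D/d = 24.0/5.3 = 4.5283
K_W = (4C−1)/(4C−4) + 0.615/C = 17.113/14.113 + 0.1358 = 1.3484
τ₀ = 8FD/(πd³) = 8·422·24.0/(π·5.3³) = 81024/467.71 = 173.24 MPa
τ_max = K·τ₀ = 1.3484 × 173.24 = 233.59 MPa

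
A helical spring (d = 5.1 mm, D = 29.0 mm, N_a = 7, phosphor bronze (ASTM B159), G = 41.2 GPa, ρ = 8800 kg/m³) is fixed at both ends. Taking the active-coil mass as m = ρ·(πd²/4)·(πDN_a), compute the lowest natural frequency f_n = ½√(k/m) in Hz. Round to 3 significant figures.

k = Gd⁴/(8D³N_a) = (41.2×10³)(5.1⁴)/(8·29.0³·7) = 20.408 N/mm = 20408 N/m
Wire length L = πDN_a = π·29.0·7 = 637.74 mm
m = ρ·(πd²/4)·L = 8800 × 20.428×10⁻⁶ m² × 0.63774 m = 0.11465 kg
f_n = ½√(k/m) = 0.5·√(20408/0.11465) = 0.5·√(1.7801e+05) = 210.95 Hz

211 Hz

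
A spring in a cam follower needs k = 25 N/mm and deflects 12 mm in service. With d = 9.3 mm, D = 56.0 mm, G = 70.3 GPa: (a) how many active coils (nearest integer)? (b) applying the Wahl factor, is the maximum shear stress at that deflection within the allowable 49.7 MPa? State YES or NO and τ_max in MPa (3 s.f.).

(a) 15 coils; (b) NO, τ_max = 66.4 MPa

N_a = Gd⁴/(8D³k) = (70.3×10³)(9.3⁴)/(8·56.0³·25) = 14.97 → N_a = 15
Actual rate k = Gd⁴/(8D³·15) = 24.954 N/mm
Working load F = kδ = 24.954·12 = 299.45 N
C = 56.0/9.3 = 6.0215; K_W = (4C−1)/(4C−4)+0.615/C = 1.2515
τ_max = K_W·8FD/(πd³) = 1.2515·53.089 = 66.44 MPa
τ_max > 49.7 MPa → exceeds allowable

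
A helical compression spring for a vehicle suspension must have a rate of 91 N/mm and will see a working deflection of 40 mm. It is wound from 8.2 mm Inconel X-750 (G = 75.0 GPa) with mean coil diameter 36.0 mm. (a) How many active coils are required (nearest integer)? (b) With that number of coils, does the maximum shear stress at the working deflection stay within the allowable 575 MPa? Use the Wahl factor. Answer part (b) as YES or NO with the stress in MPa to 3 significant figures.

N_a = Gd⁴/(8D³k) = (75.0×10³)(8.2⁴)/(8·36.0³·91) = 9.983 → N_a = 10
Actual rate k = Gd⁴/(8D³·10) = 90.849 N/mm
Working load F = kδ = 90.849·40 = 3634 N
C = 36.0/8.2 = 4.3902; K_W = (4C−1)/(4C−4)+0.615/C = 1.3613
τ_max = K_W·8FD/(πd³) = 1.3613·604.2 = 822.5 MPa
τ_max > 575 MPa → exceeds allowable

(a) 10 coils; (b) NO, τ_max = 823 MPa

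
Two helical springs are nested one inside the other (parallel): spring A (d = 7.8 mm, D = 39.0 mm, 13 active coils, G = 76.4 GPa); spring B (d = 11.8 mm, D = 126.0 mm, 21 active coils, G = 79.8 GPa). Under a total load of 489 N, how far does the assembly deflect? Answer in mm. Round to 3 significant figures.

k_A = Gd⁴/(8D³N_a) = (76.4×10³)(7.8⁴)/(8·39.0³·13) = 45.84 N/mm
k_B = Gd⁴/(8D³N_a) = (79.8×10³)(11.8⁴)/(8·126.0³·21) = 4.6037 N/mm
Parallel: k_eq = 45.84 + 4.6037 = 50.444 N/mm
δ = F/k_eq = 489/50.444 = 9.694 mm

9.69 mm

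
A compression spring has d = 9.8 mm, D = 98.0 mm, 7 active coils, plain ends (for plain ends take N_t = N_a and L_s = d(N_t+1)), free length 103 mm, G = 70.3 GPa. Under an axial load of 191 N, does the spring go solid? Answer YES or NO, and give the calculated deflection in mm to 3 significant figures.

NO, δ = 15.5 mm

k = Gd⁴/(8D³N_a) = (70.3×10³)(9.8⁴)/(8·98.0³·7) = 12.303 N/mm
N_t = 7; L_s = 9.8·8 = 78.4 mm; δ_solid = L₀ − L_s = 103 − 78.4 = 24.6 mm
δ = F/k = 191/12.303 = 15.525 mm
δ < δ_solid → spring does not go solid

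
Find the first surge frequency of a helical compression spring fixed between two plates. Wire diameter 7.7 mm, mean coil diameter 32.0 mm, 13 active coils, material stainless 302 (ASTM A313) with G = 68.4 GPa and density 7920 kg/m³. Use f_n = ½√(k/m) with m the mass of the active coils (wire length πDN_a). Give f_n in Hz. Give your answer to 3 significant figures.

k = Gd⁴/(8D³N_a) = (68.4×10³)(7.7⁴)/(8·32.0³·13) = 70.556 N/mm = 70556 N/m
Wire length L = πDN_a = π·32.0·13 = 1306.9 mm
m = ρ·(πd²/4)·L = 7920 × 46.566×10⁻⁶ m² × 1.3069 m = 0.48199 kg
f_n = ½√(k/m) = 0.5·√(70556/0.48199) = 0.5·√(1.4638e+05) = 191.3 Hz

191 Hz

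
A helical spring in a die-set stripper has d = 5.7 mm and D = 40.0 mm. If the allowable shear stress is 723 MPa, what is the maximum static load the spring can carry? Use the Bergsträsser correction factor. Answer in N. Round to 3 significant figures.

C = D/d = 40.0/5.7 = 7.0175
K_B = (4C+2)/(4C−3) = 30.070/25.070 = 1.1994
τ_max = K·8FD/(πd³) → F_max = τ_allow·πd³/(8DK)
F_max = 723·π·5.7³/(8·40.0·1.1994) = 4.2064e+05/383.82 = 1095.9 N

1100 N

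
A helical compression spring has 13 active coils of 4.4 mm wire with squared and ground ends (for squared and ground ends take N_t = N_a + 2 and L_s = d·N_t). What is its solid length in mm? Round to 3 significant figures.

squared and ground ends: N_t = N_a + 2 = 13 + 2 = 15
L_s = d·N_t = 4.4 × 15 = 66 mm

66.0 mm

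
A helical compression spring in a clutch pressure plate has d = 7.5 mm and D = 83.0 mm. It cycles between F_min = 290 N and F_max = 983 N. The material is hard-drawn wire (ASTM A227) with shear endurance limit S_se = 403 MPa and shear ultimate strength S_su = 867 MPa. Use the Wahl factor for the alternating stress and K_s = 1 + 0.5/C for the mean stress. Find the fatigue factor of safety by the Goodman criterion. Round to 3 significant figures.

C = D/d = 83.0/7.5 = 11.0667; K_W = (4C−1)/(4C−4)+0.615/C = 1.1301; K_s = 1+0.5/C = 1.0452
F_a = (F_max−F_min)/2 = 346.5 N; F_m = (F_max+F_min)/2 = 636.5 N
τ_a = K_W·8F_aD/(πd³) = 1.1301 × 173.6 = 196.18 MPa
τ_m = K_s·8F_mD/(πd³) = 1.0452 × 318.88 = 333.29 MPa
Goodman: 1/n_f = τ_a/S_se + τ_m/S_su = 196.18/403 + 333.29/867 = 0.48679 + 0.38442 = 0.87121
n_f = 1/0.87121 = 1.148

1.15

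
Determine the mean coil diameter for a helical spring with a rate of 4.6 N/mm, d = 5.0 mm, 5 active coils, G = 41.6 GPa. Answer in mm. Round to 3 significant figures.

D = (Gd⁴/(8N_a·k))^(1/3) = (41.6×10³·5.0⁴/(8·5·4.6))^(1/3)
  = (141304)^(1/3) = 52.0857 mm

52.1 mm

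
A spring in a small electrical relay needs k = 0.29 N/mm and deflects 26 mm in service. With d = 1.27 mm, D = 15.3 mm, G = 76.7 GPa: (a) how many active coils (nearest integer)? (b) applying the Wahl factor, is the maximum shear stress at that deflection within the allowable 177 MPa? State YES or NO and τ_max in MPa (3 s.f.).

N_a = Gd⁴/(8D³k) = (76.7×10³)(1.27⁴)/(8·15.3³·0.29) = 24.01 → N_a = 24
Actual rate k = Gd⁴/(8D³·24) = 0.29016 N/mm
Working load F = kδ = 0.29016·26 = 7.5441 N
C = 15.3/1.27 = 12.0472; K_W = (4C−1)/(4C−4)+0.615/C = 1.1189
τ_max = K_W·8FD/(πd³) = 1.1189·143.49 = 160.56 MPa
τ_max ≤ 177 MPa → acceptable

(a) 24 coils; (b) YES, τ_max = 161 MPa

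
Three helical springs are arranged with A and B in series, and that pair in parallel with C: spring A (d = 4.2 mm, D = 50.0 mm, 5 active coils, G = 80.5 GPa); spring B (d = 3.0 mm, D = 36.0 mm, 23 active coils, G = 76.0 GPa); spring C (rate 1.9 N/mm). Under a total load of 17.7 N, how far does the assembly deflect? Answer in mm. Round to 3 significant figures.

k_A = Gd⁴/(8D³N_a) = (80.5×10³)(4.2⁴)/(8·50.0³·5) = 5.0098 N/mm
k_B = Gd⁴/(8D³N_a) = (76.0×10³)(3.0⁴)/(8·36.0³·23) = 0.71709 N/mm
Springs A,B series: k_AB = 1/(1/5.0098+1/0.71709) = 0.6273 N/mm; parallel with C: k_eq = 0.6273+1.9 = 2.5273 N/mm
δ = F/k_eq = 17.7/2.5273 = 7.0035 mm

7.00 mm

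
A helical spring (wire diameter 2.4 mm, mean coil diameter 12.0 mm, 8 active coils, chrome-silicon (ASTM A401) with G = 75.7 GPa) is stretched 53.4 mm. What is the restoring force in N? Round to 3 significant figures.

1210 N

k = Gd⁴/(8D³N_a) = (75.7×10³)(2.4⁴)/(8·12.0³·8) = 22.71 N/mm
F = k·δ = 22.71 × 53.4 = 1212.7 N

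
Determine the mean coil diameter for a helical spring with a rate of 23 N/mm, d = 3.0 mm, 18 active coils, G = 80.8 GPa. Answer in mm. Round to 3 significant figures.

12.5 mm

D = (Gd⁴/(8N_a·k))^(1/3) = (80.8×10³·3.0⁴/(8·18·23))^(1/3)
  = (1976.09)^(1/3) = 12.5488 mm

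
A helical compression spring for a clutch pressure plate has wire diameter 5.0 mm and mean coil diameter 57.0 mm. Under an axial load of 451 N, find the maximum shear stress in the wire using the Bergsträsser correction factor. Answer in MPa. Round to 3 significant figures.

585 MPa

Spring index C = D/d = 57.0/5.0 = 11.4000
K_B = (4C+2)/(4C−3) = 47.600/42.600 = 1.1174
τ₀ = 8FD/(πd³) = 8·451·57.0/(π·5.0³) = 205656/392.7 = 523.7 MPa
τ_max = K·τ₀ = 1.1174 × 523.7 = 585.17 MPa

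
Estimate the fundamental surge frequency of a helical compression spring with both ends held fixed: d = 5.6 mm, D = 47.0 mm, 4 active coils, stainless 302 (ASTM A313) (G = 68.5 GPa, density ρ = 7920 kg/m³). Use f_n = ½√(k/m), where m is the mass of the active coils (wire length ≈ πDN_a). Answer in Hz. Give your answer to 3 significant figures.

k = Gd⁴/(8D³N_a) = (68.5×10³)(5.6⁴)/(8·47.0³·4) = 20.277 N/mm = 20277 N/m
Wire length L = πDN_a = π·47.0·4 = 590.62 mm
m = ρ·(πd²/4)·L = 7920 × 24.63×10⁻⁶ m² × 0.59062 m = 0.11521 kg
f_n = ½√(k/m) = 0.5·√(20277/0.11521) = 0.5·√(1.7599e+05) = 209.76 Hz

210 Hz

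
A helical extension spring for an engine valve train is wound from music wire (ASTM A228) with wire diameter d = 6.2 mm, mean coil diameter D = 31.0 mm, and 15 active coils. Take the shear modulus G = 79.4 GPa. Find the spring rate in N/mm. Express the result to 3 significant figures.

32.8 N/mm

k = Gd⁴/(8D³N_a) = (79.4×10³ × 6.2⁴) / (8 × 31.0³ × 15)
  = 1.17324e+08 / 3.57492e+06 = 32.819 N/mm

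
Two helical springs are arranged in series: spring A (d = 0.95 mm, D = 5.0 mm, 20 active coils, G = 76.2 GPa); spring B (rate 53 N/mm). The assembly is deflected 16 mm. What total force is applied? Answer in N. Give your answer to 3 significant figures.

46.9 N

k_A = Gd⁴/(8D³N_a) = (76.2×10³)(0.95⁴)/(8·5.0³·20) = 3.1033 N/mm
Series: 1/k_eq = 1/3.1033 + 1/53 = 0.34111; k_eq = 2.9316 N/mm
F = k_eq·δ = 2.9316·16 = 46.906 N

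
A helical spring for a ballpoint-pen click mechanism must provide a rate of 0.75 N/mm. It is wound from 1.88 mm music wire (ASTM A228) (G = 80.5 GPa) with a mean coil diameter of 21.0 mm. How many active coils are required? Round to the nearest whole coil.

18

N_a = Gd⁴/(8D³k) = (80.5×10³ × 1.88⁴)/(8 × 21.0³ × 0.75)
    = 1.0056e+06 / 55566 = 18.1 → 18 coils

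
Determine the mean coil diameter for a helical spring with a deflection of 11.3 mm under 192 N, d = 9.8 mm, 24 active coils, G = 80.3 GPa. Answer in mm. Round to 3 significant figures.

61.0 mm

Required rate k = F/δ = 192/11.3 = 16.991 N/mm
D = (Gd⁴/(8N_a·k))^(1/3) = (80.3×10³·9.8⁴/(8·24·16.991))^(1/3)
  = (227037)^(1/3) = 61.0050 mm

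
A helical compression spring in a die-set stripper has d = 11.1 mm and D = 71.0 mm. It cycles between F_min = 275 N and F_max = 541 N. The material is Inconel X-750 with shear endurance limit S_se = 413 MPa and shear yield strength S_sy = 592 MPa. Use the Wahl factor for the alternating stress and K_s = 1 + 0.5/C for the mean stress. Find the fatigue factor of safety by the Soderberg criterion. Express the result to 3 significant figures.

6.63

C = D/d = 71.0/11.1 = 6.3964; K_W = (4C−1)/(4C−4)+0.615/C = 1.2351; K_s = 1+0.5/C = 1.0782
F_a = (F_max−F_min)/2 = 133 N; F_m = (F_max+F_min)/2 = 408 N
τ_a = K_W·8F_aD/(πd³) = 1.2351 × 17.583 = 21.717 MPa
τ_m = K_s·8F_mD/(πd³) = 1.0782 × 53.937 = 58.154 MPa
Soderberg: 1/n_f = τ_a/S_se + τ_m/S_sy = 21.717/413 + 58.154/592 = 0.05258 + 0.09823 = 0.15082
n_f = 1/0.15082 = 6.631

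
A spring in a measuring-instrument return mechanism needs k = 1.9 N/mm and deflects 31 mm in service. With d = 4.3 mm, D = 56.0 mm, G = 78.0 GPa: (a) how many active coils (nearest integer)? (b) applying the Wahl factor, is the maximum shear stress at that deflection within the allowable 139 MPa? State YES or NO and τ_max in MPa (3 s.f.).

(a) 10 coils; (b) YES, τ_max = 117 MPa

N_a = Gd⁴/(8D³k) = (78.0×10³)(4.3⁴)/(8·56.0³·1.9) = 9.99 → N_a = 10
Actual rate k = Gd⁴/(8D³·10) = 1.8981 N/mm
Working load F = kδ = 1.8981·31 = 58.84 N
C = 56.0/4.3 = 13.0233; K_W = (4C−1)/(4C−4)+0.615/C = 1.1096
τ_max = K_W·8FD/(πd³) = 1.1096·105.54 = 117.1 MPa
τ_max ≤ 139 MPa → acceptable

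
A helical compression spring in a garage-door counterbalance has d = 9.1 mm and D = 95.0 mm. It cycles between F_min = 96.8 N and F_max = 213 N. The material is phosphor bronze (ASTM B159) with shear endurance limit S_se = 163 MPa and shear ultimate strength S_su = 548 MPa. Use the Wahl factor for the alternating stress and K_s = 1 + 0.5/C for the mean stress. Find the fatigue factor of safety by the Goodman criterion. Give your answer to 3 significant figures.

4.44

C = D/d = 95.0/9.1 = 10.4396; K_W = (4C−1)/(4C−4)+0.615/C = 1.1384; K_s = 1+0.5/C = 1.0479
F_a = (F_max−F_min)/2 = 58.1 N; F_m = (F_max+F_min)/2 = 154.9 N
τ_a = K_W·8F_aD/(πd³) = 1.1384 × 18.652 = 21.232 MPa
τ_m = K_s·8F_mD/(πd³) = 1.0479 × 49.727 = 52.109 MPa
Goodman: 1/n_f = τ_a/S_se + τ_m/S_su = 21.232/163 + 52.109/548 = 0.13026 + 0.09509 = 0.22535
n_f = 1/0.22535 = 4.438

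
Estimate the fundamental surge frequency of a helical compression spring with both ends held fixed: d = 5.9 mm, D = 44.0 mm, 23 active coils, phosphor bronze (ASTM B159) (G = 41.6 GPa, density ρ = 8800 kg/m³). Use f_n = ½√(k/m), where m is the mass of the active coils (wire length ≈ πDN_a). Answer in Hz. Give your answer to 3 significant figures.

32.4 Hz

k = Gd⁴/(8D³N_a) = (41.6×10³)(5.9⁴)/(8·44.0³·23) = 3.2161 N/mm = 3216.1 N/m
Wire length L = πDN_a = π·44.0·23 = 3179.3 mm
m = ρ·(πd²/4)·L = 8800 × 27.34×10⁻⁶ m² × 3.1793 m = 0.7649 kg
f_n = ½√(k/m) = 0.5·√(3216.1/0.7649) = 0.5·√(4204.5) = 32.421 Hz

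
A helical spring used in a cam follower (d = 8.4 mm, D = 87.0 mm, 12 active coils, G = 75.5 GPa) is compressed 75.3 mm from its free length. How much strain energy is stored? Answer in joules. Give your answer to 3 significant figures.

16.9 J

k = Gd⁴/(8D³N_a) = (75.5×10³)(8.4⁴)/(8·87.0³·12) = 5.9461 N/mm
U = ½kδ² = 0.5 × 5.9461 × 75.3² = 16858 N·mm = 16.858 J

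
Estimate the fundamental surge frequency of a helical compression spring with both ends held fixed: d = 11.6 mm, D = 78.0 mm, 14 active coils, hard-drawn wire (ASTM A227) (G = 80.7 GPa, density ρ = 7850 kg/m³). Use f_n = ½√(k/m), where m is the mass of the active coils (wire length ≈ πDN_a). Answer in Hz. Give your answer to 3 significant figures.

49.1 Hz

k = Gd⁴/(8D³N_a) = (80.7×10³)(11.6⁴)/(8·78.0³·14) = 27.492 N/mm = 27492 N/m
Wire length L = πDN_a = π·78.0·14 = 3430.6 mm
m = ρ·(πd²/4)·L = 7850 × 105.68×10⁻⁶ m² × 3.4306 m = 2.8461 kg
f_n = ½√(k/m) = 0.5·√(27492/2.8461) = 0.5·√(9659.5) = 49.141 Hz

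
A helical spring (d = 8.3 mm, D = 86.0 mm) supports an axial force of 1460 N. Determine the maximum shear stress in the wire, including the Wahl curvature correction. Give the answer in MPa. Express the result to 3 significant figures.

637 MPa

Spring index C = D/d = 86.0/8.3 = 10.3614
K_W = (4C−1)/(4C−4) + 0.615/C = 40.446/37.446 + 0.0594 = 1.1395
τ₀ = 8FD/(πd³) = 8·1460·86.0/(π·8.3³) = 1.00448e+06/1796.3 = 559.19 MPa
τ_max = K·τ₀ = 1.1395 × 559.19 = 637.18 MPa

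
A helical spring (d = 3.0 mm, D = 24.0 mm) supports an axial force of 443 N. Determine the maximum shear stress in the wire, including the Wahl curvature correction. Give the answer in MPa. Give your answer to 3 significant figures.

Spring index C = D/d = 24.0/3.0 = 8.0000
K_W = (4C−1)/(4C−4) + 0.615/C = 31.000/28.000 + 0.0769 = 1.1840
τ₀ = 8FD/(πd³) = 8·443·24.0/(π·3.0³) = 85056/84.823 = 1002.7 MPa
τ_max = K·τ₀ = 1.1840 × 1002.7 = 1187.3 MPa

1190 MPa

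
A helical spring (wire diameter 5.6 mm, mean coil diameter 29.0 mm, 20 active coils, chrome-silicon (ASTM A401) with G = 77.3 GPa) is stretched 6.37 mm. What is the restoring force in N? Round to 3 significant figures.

k = Gd⁴/(8D³N_a) = (77.3×10³)(5.6⁴)/(8·29.0³·20) = 19.481 N/mm
F = k·δ = 19.481 × 6.37 = 124.1 N

124 N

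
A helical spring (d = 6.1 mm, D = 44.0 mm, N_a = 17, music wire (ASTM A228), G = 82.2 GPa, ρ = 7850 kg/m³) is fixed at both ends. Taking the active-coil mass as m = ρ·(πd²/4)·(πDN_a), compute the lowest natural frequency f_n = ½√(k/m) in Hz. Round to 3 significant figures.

67.5 Hz

k = Gd⁴/(8D³N_a) = (82.2×10³)(6.1⁴)/(8·44.0³·17) = 9.8241 N/mm = 9824.1 N/m
Wire length L = πDN_a = π·44.0·17 = 2349.9 mm
m = ρ·(πd²/4)·L = 7850 × 29.225×10⁻⁶ m² × 2.3499 m = 0.5391 kg
f_n = ½√(k/m) = 0.5·√(9824.1/0.5391) = 0.5·√(18223) = 67.497 Hz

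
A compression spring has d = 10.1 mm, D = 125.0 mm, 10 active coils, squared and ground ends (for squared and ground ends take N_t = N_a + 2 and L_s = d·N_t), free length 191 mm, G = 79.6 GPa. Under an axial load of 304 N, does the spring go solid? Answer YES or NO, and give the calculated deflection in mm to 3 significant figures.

k = Gd⁴/(8D³N_a) = (79.6×10³)(10.1⁴)/(8·125.0³·10) = 5.3013 N/mm
N_t = 12; L_s = 10.1·12 = 121.2 mm; δ_solid = L₀ − L_s = 191 − 121.2 = 69.8 mm
δ = F/k = 304/5.3013 = 57.345 mm
δ < δ_solid → spring does not go solid

NO, δ = 57.3 mm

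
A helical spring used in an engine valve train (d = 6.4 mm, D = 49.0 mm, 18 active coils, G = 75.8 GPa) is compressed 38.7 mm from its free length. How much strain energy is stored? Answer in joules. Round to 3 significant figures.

5.62 J

k = Gd⁴/(8D³N_a) = (75.8×10³)(6.4⁴)/(8·49.0³·18) = 7.5065 N/mm
U = ½kδ² = 0.5 × 7.5065 × 38.7² = 5621.2 N·mm = 5.6212 J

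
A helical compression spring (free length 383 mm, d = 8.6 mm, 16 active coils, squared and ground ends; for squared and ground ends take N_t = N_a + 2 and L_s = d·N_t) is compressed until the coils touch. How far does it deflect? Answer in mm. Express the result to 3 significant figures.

228 mm

N_t = 18; L_s = 8.6·18 = 154.8 mm
δ_solid = L₀ − L_s = 383 − 154.8 = 228.2 mm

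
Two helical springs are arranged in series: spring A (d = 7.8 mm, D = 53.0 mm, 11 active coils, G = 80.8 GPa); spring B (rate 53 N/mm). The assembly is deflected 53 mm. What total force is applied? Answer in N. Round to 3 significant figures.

846 N

k_A = Gd⁴/(8D³N_a) = (80.8×10³)(7.8⁴)/(8·53.0³·11) = 22.829 N/mm
Series: 1/k_eq = 1/22.829 + 1/53 = 0.062673; k_eq = 15.956 N/mm
F = k_eq·δ = 15.956·53 = 845.66 N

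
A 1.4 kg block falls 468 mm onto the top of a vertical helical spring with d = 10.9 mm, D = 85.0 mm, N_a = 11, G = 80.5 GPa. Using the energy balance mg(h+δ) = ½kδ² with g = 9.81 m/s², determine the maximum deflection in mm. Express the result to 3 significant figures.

25.4 mm

k = Gd⁴/(8D³N_a) = (80.5×10³)(10.9⁴)/(8·85.0³·11) = 21.026 N/mm
W = mg = 1.4 × 9.81 = 13.734 N
½kδ² − Wδ − Wh = 0 → δ = (W + √(W² + 2kWh))/k
δ = (13.734 + √(188.62 + 270293))/21.026 = (13.734 + 520.08)/21.026 = 25.388 mm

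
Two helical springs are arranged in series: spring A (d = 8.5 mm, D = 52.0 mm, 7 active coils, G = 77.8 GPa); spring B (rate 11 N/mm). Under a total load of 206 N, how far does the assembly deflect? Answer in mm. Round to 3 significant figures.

k_A = Gd⁴/(8D³N_a) = (77.8×10³)(8.5⁴)/(8·52.0³·7) = 51.577 N/mm
Series: 1/k_eq = 1/51.577 + 1/11 = 0.1103; k_eq = 9.0664 N/mm
δ = F/k_eq = 206/9.0664 = 22.721 mm

22.7 mm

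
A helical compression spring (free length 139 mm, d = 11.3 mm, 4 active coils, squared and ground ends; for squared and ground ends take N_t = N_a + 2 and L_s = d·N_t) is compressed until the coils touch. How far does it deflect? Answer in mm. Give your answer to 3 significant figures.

71.2 mm

N_t = 6; L_s = 11.3·6 = 67.8 mm
δ_solid = L₀ − L_s = 139 − 67.8 = 71.2 mm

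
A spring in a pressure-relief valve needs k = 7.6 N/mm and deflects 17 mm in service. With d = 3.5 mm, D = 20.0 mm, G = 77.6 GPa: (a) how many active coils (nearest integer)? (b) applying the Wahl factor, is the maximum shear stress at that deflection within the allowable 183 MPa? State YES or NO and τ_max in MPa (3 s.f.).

(a) 24 coils; (b) NO, τ_max = 194 MPa

N_a = Gd⁴/(8D³k) = (77.6×10³)(3.5⁴)/(8·20.0³·7.6) = 23.94 → N_a = 24
Actual rate k = Gd⁴/(8D³·24) = 7.5813 N/mm
Working load F = kδ = 7.5813·17 = 128.88 N
C = 20.0/3.5 = 5.7143; K_W = (4C−1)/(4C−4)+0.615/C = 1.2667
τ_max = K_W·8FD/(πd³) = 1.2667·153.09 = 193.93 MPa
τ_max > 183 MPa → exceeds allowable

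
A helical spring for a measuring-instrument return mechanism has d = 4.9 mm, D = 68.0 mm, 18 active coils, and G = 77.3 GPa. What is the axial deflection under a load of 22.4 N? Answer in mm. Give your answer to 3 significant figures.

22.8 mm

k = Gd⁴/(8D³N_a) = (77.3×10³)(4.9⁴)/(8·68.0³·18) = 0.98418 N/mm
δ = F/k = 22.4 / 0.98418 = 22.76 mm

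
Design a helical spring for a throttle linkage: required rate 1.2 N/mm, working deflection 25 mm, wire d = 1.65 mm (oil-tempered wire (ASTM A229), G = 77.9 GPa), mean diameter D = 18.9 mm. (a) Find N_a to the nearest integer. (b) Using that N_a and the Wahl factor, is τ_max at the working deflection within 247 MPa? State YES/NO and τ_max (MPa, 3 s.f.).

N_a = Gd⁴/(8D³k) = (77.9×10³)(1.65⁴)/(8·18.9³·1.2) = 8.909 → N_a = 9
Actual rate k = Gd⁴/(8D³·9) = 1.1878 N/mm
Working load F = kδ = 1.1878·25 = 29.696 N
C = 18.9/1.65 = 11.4545; K_W = (4C−1)/(4C−4)+0.615/C = 1.1254
τ_max = K_W·8FD/(πd³) = 1.1254·318.16 = 358.07 MPa
τ_max > 247 MPa → exceeds allowable

(a) 9 coils; (b) NO, τ_max = 358 MPa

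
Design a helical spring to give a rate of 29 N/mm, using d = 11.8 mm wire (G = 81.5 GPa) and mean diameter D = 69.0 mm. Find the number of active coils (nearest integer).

21

N_a = Gd⁴/(8D³k) = (81.5×10³ × 11.8⁴)/(8 × 69.0³ × 29)
    = 1.5801e+09 / 7.62141e+07 = 20.73 → 21 coils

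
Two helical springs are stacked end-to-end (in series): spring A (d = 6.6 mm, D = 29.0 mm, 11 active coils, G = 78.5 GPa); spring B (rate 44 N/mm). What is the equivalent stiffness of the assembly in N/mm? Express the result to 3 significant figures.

26.9 N/mm

k_A = Gd⁴/(8D³N_a) = (78.5×10³)(6.6⁴)/(8·29.0³·11) = 69.401 N/mm
Series: 1/k_eq = 1/69.401 + 1/44 = 0.037136; k_eq = 26.928 N/mm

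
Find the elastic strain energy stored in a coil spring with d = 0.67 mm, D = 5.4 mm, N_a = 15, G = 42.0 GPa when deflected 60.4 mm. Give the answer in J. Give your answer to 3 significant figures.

k = Gd⁴/(8D³N_a) = (42.0×10³)(0.67⁴)/(8·5.4³·15) = 0.44791 N/mm
U = ½kδ² = 0.5 × 0.44791 × 60.4² = 817.01 N·mm = 0.81701 J

0.817 J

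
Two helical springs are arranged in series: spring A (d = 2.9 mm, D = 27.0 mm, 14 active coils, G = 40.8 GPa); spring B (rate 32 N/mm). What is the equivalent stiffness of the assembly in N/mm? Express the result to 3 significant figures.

1.26 N/mm

k_A = Gd⁴/(8D³N_a) = (40.8×10³)(2.9⁴)/(8·27.0³·14) = 1.309 N/mm
Series: 1/k_eq = 1/1.309 + 1/32 = 0.79519; k_eq = 1.2576 N/mm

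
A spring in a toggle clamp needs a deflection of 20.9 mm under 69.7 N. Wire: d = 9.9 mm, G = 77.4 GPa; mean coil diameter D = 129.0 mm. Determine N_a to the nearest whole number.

Required rate k = F/δ = 69.7/20.9 = 3.3349 N/mm
N_a = Gd⁴/(8D³k) = (77.4×10³ × 9.9⁴)/(8 × 129.0³ × 3.3349)
    = 7.43501e+08 / 5.72724e+07 = 12.98 → 13 coils

13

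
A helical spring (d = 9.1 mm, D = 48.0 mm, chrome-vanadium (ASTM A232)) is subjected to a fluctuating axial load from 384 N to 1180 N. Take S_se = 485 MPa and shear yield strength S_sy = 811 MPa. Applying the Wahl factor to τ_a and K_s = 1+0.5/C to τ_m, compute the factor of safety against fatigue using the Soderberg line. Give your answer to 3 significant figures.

2.91

C = D/d = 48.0/9.1 = 5.2747; K_W = (4C−1)/(4C−4)+0.615/C = 1.2920; K_s = 1+0.5/C = 1.0948
F_a = (F_max−F_min)/2 = 398 N; F_m = (F_max+F_min)/2 = 782 N
τ_a = K_W·8F_aD/(πd³) = 1.2920 × 64.557 = 83.41 MPa
τ_m = K_s·8F_mD/(πd³) = 1.0948 × 126.84 = 138.87 MPa
Soderberg: 1/n_f = τ_a/S_se + τ_m/S_sy = 83.41/485 + 138.87/811 = 0.17198 + 0.17123 = 0.34321
n_f = 1/0.34321 = 2.914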